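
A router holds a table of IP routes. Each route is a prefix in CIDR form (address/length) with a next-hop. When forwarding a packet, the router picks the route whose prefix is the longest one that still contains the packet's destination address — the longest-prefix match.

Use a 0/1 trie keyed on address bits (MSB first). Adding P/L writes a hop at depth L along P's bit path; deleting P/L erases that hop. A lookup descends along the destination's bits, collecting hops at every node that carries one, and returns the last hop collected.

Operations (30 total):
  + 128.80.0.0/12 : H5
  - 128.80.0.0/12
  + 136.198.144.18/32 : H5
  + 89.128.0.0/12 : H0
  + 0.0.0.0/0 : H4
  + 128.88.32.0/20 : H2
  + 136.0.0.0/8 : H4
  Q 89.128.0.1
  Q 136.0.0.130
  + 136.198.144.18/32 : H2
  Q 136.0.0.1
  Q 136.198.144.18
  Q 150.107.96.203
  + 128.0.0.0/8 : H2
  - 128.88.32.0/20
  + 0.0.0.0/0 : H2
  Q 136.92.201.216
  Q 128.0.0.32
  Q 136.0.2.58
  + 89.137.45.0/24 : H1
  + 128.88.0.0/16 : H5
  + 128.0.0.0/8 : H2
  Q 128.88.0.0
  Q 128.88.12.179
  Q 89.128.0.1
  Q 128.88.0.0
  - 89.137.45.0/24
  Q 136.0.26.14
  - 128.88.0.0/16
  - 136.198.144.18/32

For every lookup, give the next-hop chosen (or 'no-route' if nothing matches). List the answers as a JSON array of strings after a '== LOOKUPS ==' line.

Trace:
  + 128.80.0.0/12 (H5) depth=12
  - 128.80.0.0/12 clear@12
  + 136.198.144.18/32 (H5) depth=32
  + 89.128.0.0/12 (H0) depth=12
  + 0.0.0.0/0 (H4) depth=0
  + 128.88.32.0/20 (H2) depth=20
  + 136.0.0.0/8 (H4) depth=8
  ? 89.128.0.1  path d0:H4→d1:-→d2:-→d3:-→d4:-→d5:-→d6:-→d7:-→d8:-→d9:-→d10:-→d11:-→d12:H0  best=H0
  ? 136.0.0.130  path d0:H4→d1:-→d2:-→d3:-→d4:-→d5:-→d6:-→d7:-→d8:H4  best=H4
  + 136.198.144.18/32 (H2) depth=32
  ? 136.0.0.1  path d0:H4→d1:-→d2:-→d3:-→d4:-→d5:-→d6:-→d7:-→d8:H4  best=H4
  ? 136.198.144.18  path d0:H4→d1:-→d2:-→d3:-→d4:-→d5:-→d6:-→d7:-→d8:H4→d9:-→d10:-→d11:-→d12:-→d13:-→d14:-→d15:-→d16:-→d17:-→d18:-→d19:-→d20:-→d21:-→d22:-→d23:-→d24:-→d25:-→d26:-→d27:-→d28:-→d29:-→d30:-→d31:-→d32:H2  best=H2
  ? 150.107.96.203  path d0:H4→d1:-→d2:-→d3:-  best=H4
  + 128.0.0.0/8 (H2) depth=8
  - 128.88.32.0/20 clear@20
  + 0.0.0.0/0 (H2) depth=0
  ? 136.92.201.216  path d0:H2→d1:-→d2:-→d3:-→d4:-→d5:-→d6:-→d7:-→d8:H4  best=H4
  ? 128.0.0.32  path d0:H2→d1:-→d2:-→d3:-→d4:-→d5:-→d6:-→d7:-→d8:H2→d9:-  best=H2
  ? 136.0.2.58  path d0:H2→d1:-→d2:-→d3:-→d4:-→d5:-→d6:-→d7:-→d8:H4  best=H4
  + 89.137.45.0/24 (H1) depth=24
  + 128.88.0.0/16 (H5) depth=16
  + 128.0.0.0/8 (H2) depth=8
  ? 128.88.0.0  path d0:H2→d1:-→d2:-→d3:-→d4:-→d5:-→d6:-→d7:-→d8:H2→d9:-→d10:-→d11:-→d12:-→d13:-→d14:-→d15:-→d16:H5→d17:-→d18:-  best=H5
  ? 128.88.12.179  path d0:H2→d1:-→d2:-→d3:-→d4:-→d5:-→d6:-→d7:-→d8:H2→d9:-→d10:-→d11:-→d12:-→d13:-→d14:-→d15:-→d16:H5→d17:-→d18:-  best=H5
  ? 89.128.0.1  path d0:H2→d1:-→d2:-→d3:-→d4:-→d5:-→d6:-→d7:-→d8:-→d9:-→d10:-→d11:-→d12:H0  best=H0
  ? 128.88.0.0  path d0:H2→d1:-→d2:-→d3:-→d4:-→d5:-→d6:-→d7:-→d8:H2→d9:-→d10:-→d11:-→d12:-→d13:-→d14:-→d15:-→d16:H5→d17:-→d18:-  best=H5
  - 89.137.45.0/24 clear@24
  ? 136.0.26.14  path d0:H2→d1:-→d2:-→d3:-→d4:-→d5:-→d6:-→d7:-→d8:H4  best=H4
  - 128.88.0.0/16 clear@16
  - 136.198.144.18/32 clear@32

== LOOKUPS ==
["H0","H4","H4","H2","H4","H4","H2","H4","H5","H5","H0","H5","H4"]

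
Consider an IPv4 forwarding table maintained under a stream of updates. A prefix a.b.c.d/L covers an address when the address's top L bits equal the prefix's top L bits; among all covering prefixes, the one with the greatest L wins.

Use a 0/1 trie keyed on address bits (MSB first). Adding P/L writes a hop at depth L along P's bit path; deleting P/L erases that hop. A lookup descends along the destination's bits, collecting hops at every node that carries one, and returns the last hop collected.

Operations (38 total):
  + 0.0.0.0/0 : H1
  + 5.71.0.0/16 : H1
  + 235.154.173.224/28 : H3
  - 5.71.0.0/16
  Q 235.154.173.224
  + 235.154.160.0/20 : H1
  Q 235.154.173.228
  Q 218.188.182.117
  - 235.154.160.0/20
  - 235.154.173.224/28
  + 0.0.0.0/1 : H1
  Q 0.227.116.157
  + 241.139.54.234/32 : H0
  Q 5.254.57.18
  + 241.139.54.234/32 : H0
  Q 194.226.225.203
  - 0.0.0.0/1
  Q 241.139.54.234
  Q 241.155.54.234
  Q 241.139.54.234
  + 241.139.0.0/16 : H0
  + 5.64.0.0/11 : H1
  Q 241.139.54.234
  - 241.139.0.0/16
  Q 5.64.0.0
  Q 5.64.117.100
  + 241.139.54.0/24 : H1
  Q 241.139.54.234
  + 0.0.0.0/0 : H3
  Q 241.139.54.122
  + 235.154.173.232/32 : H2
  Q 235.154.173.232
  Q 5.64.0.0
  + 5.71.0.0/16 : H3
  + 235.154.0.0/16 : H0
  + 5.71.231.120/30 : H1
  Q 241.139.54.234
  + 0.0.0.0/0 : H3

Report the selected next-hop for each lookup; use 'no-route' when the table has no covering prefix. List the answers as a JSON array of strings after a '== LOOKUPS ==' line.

Apply in order:
  + 0.0.0.0/0 (H1) depth=0
  + 5.71.0.0/16 (H1) depth=16
  + 235.154.173.224/28 (H3) depth=28
  - 5.71.0.0/16 clear@16
  Q 235.154.173.224: descend 1110101110011010101011011110 ; hops seen [H1,H3] ; pick H3
  + 235.154.160.0/20 (H1) depth=20
  Q 235.154.173.228: descend 1110101110011010101011011110 ; hops seen [H1,H1,H3] ; pick H3
  Q 218.188.182.117: descend 11 ; hops seen [H1] ; pick H1
  - 235.154.160.0/20 clear@20
  - 235.154.173.224/28 clear@28
  + 0.0.0.0/1 (H1) depth=1
  Q 0.227.116.157: descend 00000 ; hops seen [H1,H1] ; pick H1
  + 241.139.54.234/32 (H0) depth=32
  Q 5.254.57.18: descend 00000101 ; hops seen [H1,H1] ; pick H1
  + 241.139.54.234/32 (H0) depth=32
  Q 194.226.225.203: descend 11 ; hops seen [H1] ; pick H1
  - 0.0.0.0/1 clear@1
  Q 241.139.54.234: descend 11110001100010110011011011101010 ; hops seen [H1,H0] ; pick H0
  Q 241.155.54.234: descend 11110001100 ; hops seen [H1] ; pick H1
  Q 241.139.54.234: descend 11110001100010110011011011101010 ; hops seen [H1,H0] ; pick H0
  + 241.139.0.0/16 (H0) depth=16
  + 5.64.0.0/11 (H1) depth=11
  Q 241.139.54.234: descend 11110001100010110011011011101010 ; hops seen [H1,H0,H0] ; pick H0
  - 241.139.0.0/16 clear@16
  Q 5.64.0.0: descend 0000010101000 ; hops seen [H1,H1] ; pick H1
  Q 5.64.117.100: descend 0000010101000 ; hops seen [H1,H1] ; pick H1
  + 241.139.54.0/24 (H1) depth=24
  Q 241.139.54.234: descend 11110001100010110011011011101010 ; hops seen [H1,H1,H0] ; pick H0
  + 0.0.0.0/0 (H3) depth=0
  Q 241.139.54.122: descend 111100011000101100110110 ; hops seen [H3,H1] ; pick H1
  + 235.154.173.232/32 (H2) depth=32
  Q 235.154.173.232: descend 11101011100110101010110111101000 ; hops seen [H3,H2] ; pick H2
  Q 5.64.0.0: descend 0000010101000 ; hops seen [H3,H1] ; pick H1
  + 5.71.0.0/16 (H3) depth=16
  + 235.154.0.0/16 (H0) depth=16
  + 5.71.231.120/30 (H1) depth=30
  Q 241.139.54.234: descend 11110001100010110011011011101010 ; hops seen [H3,H1,H0] ; pick H0
  + 0.0.0.0/0 (H3) depth=0

== LOOKUPS ==
["H3","H3","H1","H1","H1","H1","H0","H1","H0","H0","H1","H1","H0","H1","H2","H1","H0"]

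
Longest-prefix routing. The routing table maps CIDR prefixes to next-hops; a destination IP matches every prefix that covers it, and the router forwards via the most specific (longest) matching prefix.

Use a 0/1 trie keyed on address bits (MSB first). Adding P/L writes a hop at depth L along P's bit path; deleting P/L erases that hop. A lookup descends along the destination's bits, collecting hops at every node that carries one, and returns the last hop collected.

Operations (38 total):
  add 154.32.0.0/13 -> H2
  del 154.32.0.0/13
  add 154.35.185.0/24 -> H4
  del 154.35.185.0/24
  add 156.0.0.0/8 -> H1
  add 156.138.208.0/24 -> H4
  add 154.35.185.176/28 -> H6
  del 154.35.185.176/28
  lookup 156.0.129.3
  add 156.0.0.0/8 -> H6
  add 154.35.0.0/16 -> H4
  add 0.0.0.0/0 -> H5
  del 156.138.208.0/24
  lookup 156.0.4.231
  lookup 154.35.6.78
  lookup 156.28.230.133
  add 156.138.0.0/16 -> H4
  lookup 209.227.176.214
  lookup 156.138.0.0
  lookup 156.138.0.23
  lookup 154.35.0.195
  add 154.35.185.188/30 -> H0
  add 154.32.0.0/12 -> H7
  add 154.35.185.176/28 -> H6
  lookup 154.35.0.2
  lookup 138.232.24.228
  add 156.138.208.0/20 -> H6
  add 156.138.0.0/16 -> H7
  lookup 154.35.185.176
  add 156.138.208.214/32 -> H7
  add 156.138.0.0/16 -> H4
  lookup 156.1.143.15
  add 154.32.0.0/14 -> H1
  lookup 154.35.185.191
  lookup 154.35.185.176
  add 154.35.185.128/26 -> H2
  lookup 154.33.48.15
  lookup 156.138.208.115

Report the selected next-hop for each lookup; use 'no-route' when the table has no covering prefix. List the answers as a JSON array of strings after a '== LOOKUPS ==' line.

Apply in order:
  + 154.32.0.0/13 (H2) depth=13
  del 154.32.0.0/13 (clear depth 13)
  + 154.35.185.0/24 (H4) depth=24
  del 154.35.185.0/24 (clear depth 24)
  + 156.0.0.0/8 (H1) depth=8
  + 156.138.208.0/24 (H4) depth=24
  + 154.35.185.176/28 (H6) depth=28
  del 154.35.185.176/28 (clear depth 28)
  Q 156.0.129.3: descend 10011100 ; hops seen [H1] ; pick H1
  + 156.0.0.0/8 (H6) depth=8
  + 154.35.0.0/16 (H4) depth=16
  + 0.0.0.0/0 (H5) depth=0
  del 156.138.208.0/24 (clear depth 24)
  Q 156.0.4.231: descend 10011100 ; hops seen [H5,H6] ; pick H6
  Q 154.35.6.78: descend 1001101000100011 ; hops seen [H5,H4] ; pick H4
  Q 156.28.230.133: descend 10011100 ; hops seen [H5,H6] ; pick H6
  + 156.138.0.0/16 (H4) depth=16
  Q 209.227.176.214: descend 1 ; hops seen [H5] ; pick H5
  Q 156.138.0.0: descend 1001110010001010 ; hops seen [H5,H6,H4] ; pick H4
  Q 156.138.0.23: descend 1001110010001010 ; hops seen [H5,H6,H4] ; pick H4
  Q 154.35.0.195: descend 1001101000100011 ; hops seen [H5,H4] ; pick H4
  + 154.35.185.188/30 (H0) depth=30
  + 154.32.0.0/12 (H7) depth=12
  + 154.35.185.176/28 (H6) depth=28
  Q 154.35.0.2: descend 1001101000100011 ; hops seen [H5,H7,H4] ; pick H4
  Q 138.232.24.228: descend 100 ; hops seen [H5] ; pick H5
  + 156.138.208.0/20 (H6) depth=20
  + 156.138.0.0/16 (H7) depth=16
  Q 154.35.185.176: descend 1001101000100011101110011011 ; hops seen [H5,H7,H4,H6] ; pick H6
  + 156.138.208.214/32 (H7) depth=32
  + 156.138.0.0/16 (H4) depth=16
  Q 156.1.143.15: descend 10011100 ; hops seen [H5,H6] ; pick H6
  + 154.32.0.0/14 (H1) depth=14
  Q 154.35.185.191: descend 100110100010001110111001101111 ; hops seen [H5,H7,H1,H4,H6,H0] ; pick H0
  Q 154.35.185.176: descend 1001101000100011101110011011 ; hops seen [H5,H7,H1,H4,H6] ; pick H6
  + 154.35.185.128/26 (H2) depth=26
  Q 154.33.48.15: descend 10011010001000 ; hops seen [H5,H7,H1] ; pick H1
  Q 156.138.208.115: descend 100111001000101011010000 ; hops seen [H5,H6,H4,H6] ; pick H6

== LOOKUPS ==
["H1","H6","H4","H6","H5","H4","H4","H4","H4","H5","H6","H6","H0","H6","H1","H6"]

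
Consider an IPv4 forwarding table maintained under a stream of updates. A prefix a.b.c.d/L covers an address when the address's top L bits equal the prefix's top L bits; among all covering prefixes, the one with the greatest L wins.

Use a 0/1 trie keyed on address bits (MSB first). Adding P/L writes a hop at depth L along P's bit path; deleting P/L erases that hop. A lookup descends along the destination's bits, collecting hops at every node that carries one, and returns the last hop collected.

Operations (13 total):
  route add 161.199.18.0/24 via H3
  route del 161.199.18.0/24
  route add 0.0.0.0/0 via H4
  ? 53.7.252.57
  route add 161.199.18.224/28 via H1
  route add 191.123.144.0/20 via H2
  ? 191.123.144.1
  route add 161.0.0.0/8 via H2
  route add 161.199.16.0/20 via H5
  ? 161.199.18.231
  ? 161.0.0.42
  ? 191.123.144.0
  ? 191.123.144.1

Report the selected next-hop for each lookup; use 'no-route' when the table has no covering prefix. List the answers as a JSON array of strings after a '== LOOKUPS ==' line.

Process each operation:
  + 161.199.18.0/24 (H3) depth=24
  - 161.199.18.0/24 clear@24
  + 0.0.0.0/0 (H4) depth=0
  lookup 53.7.252.57: bits ε walk d0:H4 -> H4
  + 161.199.18.224/28 (H1) depth=28
  + 191.123.144.0/20 (H2) depth=20
  lookup 191.123.144.1: bits 10111111011110111001 walk d0:H4→d1:-→d2:-→d3:-→d4:-→d5:-→d6:-→d7:-→d8:-→d9:-→d10:-→d11:-→d12:-→d13:-→d14:-→d15:-→d16:-→d17:-→d18:-→d19:-→d20:H2 -> H2
  + 161.0.0.0/8 (H2) depth=8
  + 161.199.16.0/20 (H5) depth=20
  lookup 161.199.18.231: bits 1010000111000111000100101110 walk d0:H4→d1:-→d2:-→d3:-→d4:-→d5:-→d6:-→d7:-→d8:H2→d9:-→d10:-→d11:-→d12:-→d13:-→d14:-→d15:-→d16:-→d17:-→d18:-→d19:-→d20:H5→d21:-→d22:-→d23:-→d24:-→d25:-→d26:-→d27:-→d28:H1 -> H1
  lookup 161.0.0.42: bits 10100001 walk d0:H4→d1:-→d2:-→d3:-→d4:-→d5:-→d6:-→d7:-→d8:H2 -> H2
  lookup 191.123.144.0: bits 10111111011110111001 walk d0:H4→d1:-→d2:-→d3:-→d4:-→d5:-→d6:-→d7:-→d8:-→d9:-→d10:-→d11:-→d12:-→d13:-→d14:-→d15:-→d16:-→d17:-→d18:-→d19:-→d20:H2 -> H2
  lookup 191.123.144.1: bits 10111111011110111001 walk d0:H4→d1:-→d2:-→d3:-→d4:-→d5:-→d6:-→d7:-→d8:-→d9:-→d10:-→d11:-→d12:-→d13:-→d14:-→d15:-→d16:-→d17:-→d18:-→d19:-→d20:H2 -> H2

== LOOKUPS ==
["H4","H2","H1","H2","H2","H2"]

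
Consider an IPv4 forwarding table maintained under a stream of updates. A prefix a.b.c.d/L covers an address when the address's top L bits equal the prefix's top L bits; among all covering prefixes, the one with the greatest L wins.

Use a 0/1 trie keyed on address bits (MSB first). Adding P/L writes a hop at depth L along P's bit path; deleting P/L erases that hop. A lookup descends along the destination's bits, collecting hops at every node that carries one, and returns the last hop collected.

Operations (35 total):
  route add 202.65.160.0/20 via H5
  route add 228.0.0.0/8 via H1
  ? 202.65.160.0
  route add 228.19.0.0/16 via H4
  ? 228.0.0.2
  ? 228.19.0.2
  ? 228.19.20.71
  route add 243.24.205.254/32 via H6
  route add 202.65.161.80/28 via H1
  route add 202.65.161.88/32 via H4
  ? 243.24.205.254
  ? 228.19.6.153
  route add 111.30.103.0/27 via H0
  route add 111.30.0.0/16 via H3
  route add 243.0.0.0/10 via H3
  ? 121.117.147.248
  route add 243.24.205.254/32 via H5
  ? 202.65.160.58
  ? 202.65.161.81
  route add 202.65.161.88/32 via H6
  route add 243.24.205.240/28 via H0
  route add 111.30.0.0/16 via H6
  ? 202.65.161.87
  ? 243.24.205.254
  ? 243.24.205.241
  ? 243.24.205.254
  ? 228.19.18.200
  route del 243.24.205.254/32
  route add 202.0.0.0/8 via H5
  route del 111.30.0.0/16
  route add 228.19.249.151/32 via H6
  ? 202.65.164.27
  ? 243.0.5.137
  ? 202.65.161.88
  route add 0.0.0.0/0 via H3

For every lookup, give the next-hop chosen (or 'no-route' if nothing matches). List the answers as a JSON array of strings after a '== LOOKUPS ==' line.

Trace:
  + 202.65.160.0/20 (H5) depth=20
  + 228.0.0.0/8 (H1) depth=8
  Q 202.65.160.0: descend 11001010010000011010 ; hops seen [H5] ; pick H5
  + 228.19.0.0/16 (H4) depth=16
  Q 228.0.0.2: descend 11100100000 ; hops seen [H1] ; pick H1
  Q 228.19.0.2: descend 1110010000010011 ; hops seen [H1,H4] ; pick H4
  Q 228.19.20.71: descend 1110010000010011 ; hops seen [H1,H4] ; pick H4
  + 243.24.205.254/32 (H6) depth=32
  + 202.65.161.80/28 (H1) depth=28
  + 202.65.161.88/32 (H4) depth=32
  Q 243.24.205.254: descend 11110011000110001100110111111110 ; hops seen [H6] ; pick H6
  Q 228.19.6.153: descend 1110010000010011 ; hops seen [H1,H4] ; pick H4
  + 111.30.103.0/27 (H0) depth=27
  + 111.30.0.0/16 (H3) depth=16
  + 243.0.0.0/10 (H3) depth=10
  Q 121.117.147.248: descend 011 ; hops seen [∅] ; pick no-route
  + 243.24.205.254/32 (H5) depth=32
  Q 202.65.160.58: descend 11001010010000011010000 ; hops seen [H5] ; pick H5
  Q 202.65.161.81: descend 1100101001000001101000010101 ; hops seen [H5,H1] ; pick H1
  + 202.65.161.88/32 (H6) depth=32
  + 243.24.205.240/28 (H0) depth=28
  + 111.30.0.0/16 (H6) depth=16
  Q 202.65.161.87: descend 1100101001000001101000010101 ; hops seen [H5,H1] ; pick H1
  Q 243.24.205.254: descend 11110011000110001100110111111110 ; hops seen [H3,H0,H5] ; pick H5
  Q 243.24.205.241: descend 1111001100011000110011011111 ; hops seen [H3,H0] ; pick H0
  Q 243.24.205.254: descend 11110011000110001100110111111110 ; hops seen [H3,H0,H5] ; pick H5
  Q 228.19.18.200: descend 1110010000010011 ; hops seen [H1,H4] ; pick H4
  - 243.24.205.254/32 clear@32
  + 202.0.0.0/8 (H5) depth=8
  - 111.30.0.0/16 clear@16
  + 228.19.249.151/32 (H6) depth=32
  Q 202.65.164.27: descend 110010100100000110100 ; hops seen [H5,H5] ; pick H5
  Q 243.0.5.137: descend 11110011000 ; hops seen [H3] ; pick H3
  Q 202.65.161.88: descend 11001010010000011010000101011000 ; hops seen [H5,H5,H1,H6] ; pick H6
  + 0.0.0.0/0 (H3) depth=0

== LOOKUPS ==
["H5","H1","H4","H4","H6","H4","no-route","H5","H1","H1","H5","H0","H5","H4","H5","H3","H6"]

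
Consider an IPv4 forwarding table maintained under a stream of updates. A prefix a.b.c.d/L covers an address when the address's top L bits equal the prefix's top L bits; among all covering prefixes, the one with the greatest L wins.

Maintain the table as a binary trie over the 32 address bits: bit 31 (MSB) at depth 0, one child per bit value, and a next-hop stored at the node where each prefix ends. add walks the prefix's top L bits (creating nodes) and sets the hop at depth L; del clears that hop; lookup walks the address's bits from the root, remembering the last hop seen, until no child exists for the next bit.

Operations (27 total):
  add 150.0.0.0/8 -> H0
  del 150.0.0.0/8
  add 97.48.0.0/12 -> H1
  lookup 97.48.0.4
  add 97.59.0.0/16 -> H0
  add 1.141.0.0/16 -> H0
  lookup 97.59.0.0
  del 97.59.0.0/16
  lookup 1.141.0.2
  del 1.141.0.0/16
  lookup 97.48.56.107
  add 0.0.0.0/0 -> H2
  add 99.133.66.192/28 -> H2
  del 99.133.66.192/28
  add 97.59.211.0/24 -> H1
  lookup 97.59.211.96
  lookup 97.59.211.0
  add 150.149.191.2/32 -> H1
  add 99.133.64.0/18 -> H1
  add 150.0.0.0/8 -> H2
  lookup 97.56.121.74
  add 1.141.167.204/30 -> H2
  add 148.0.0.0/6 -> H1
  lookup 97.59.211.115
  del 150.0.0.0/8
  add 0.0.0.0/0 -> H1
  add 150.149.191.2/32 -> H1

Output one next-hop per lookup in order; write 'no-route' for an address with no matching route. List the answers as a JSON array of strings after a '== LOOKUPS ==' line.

Process each operation:
  add 150.0.0.0/8 -> H0 at depth 8
  del 150.0.0.0/8 (clear depth 8)
  add 97.48.0.0/12 -> H1 at depth 12
  Q 97.48.0.4: descend 011000010011 ; hops seen [H1] ; pick H1
  add 97.59.0.0/16 -> H0 at depth 16
  add 1.141.0.0/16 -> H0 at depth 16
  Q 97.59.0.0: descend 0110000100111011 ; hops seen [H1,H0] ; pick H0
  del 97.59.0.0/16 (clear depth 16)
  Q 1.141.0.2: descend 0000000110001101 ; hops seen [H0] ; pick H0
  del 1.141.0.0/16 (clear depth 16)
  Q 97.48.56.107: descend 011000010011 ; hops seen [H1] ; pick H1
  add 0.0.0.0/0 -> H2 at depth 0
  add 99.133.66.192/28 -> H2 at depth 28
  del 99.133.66.192/28 (clear depth 28)
  add 97.59.211.0/24 -> H1 at depth 24
  Q 97.59.211.96: descend 011000010011101111010011 ; hops seen [H2,H1,H1] ; pick H1
  Q 97.59.211.0: descend 011000010011101111010011 ; hops seen [H2,H1,H1] ; pick H1
  add 150.149.191.2/32 -> H1 at depth 32
  add 99.133.64.0/18 -> H1 at depth 18
  add 150.0.0.0/8 -> H2 at depth 8
  Q 97.56.121.74: descend 01100001001110 ; hops seen [H2,H1] ; pick H1
  add 1.141.167.204/30 -> H2 at depth 30
  add 148.0.0.0/6 -> H1 at depth 6
  Q 97.59.211.115: descend 011000010011101111010011 ; hops seen [H2,H1,H1] ; pick H1
  del 150.0.0.0/8 (clear depth 8)
  add 0.0.0.0/0 -> H1 at depth 0
  add 150.149.191.2/32 -> H1 at depth 32

== LOOKUPS ==
["H1","H0","H0","H1","H1","H1","H1","H1"]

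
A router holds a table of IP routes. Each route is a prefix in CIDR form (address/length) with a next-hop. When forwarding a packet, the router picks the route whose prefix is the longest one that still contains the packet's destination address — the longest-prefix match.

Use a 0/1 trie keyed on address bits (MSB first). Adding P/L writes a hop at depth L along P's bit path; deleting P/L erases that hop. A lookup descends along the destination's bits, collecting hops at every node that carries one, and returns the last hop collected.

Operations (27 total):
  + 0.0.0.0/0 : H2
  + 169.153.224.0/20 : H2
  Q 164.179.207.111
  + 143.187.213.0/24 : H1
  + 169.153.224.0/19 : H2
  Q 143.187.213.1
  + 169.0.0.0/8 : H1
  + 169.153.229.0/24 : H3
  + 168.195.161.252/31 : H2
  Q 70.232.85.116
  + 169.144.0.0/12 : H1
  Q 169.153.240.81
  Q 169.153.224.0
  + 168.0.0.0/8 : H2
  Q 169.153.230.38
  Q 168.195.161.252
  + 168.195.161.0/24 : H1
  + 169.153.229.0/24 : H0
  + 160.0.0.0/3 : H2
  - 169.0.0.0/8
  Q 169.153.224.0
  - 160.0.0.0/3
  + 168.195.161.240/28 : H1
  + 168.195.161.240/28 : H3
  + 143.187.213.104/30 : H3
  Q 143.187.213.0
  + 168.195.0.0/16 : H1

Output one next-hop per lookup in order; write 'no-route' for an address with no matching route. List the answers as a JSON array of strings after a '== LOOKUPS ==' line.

Process each operation:
  add 0.0.0.0/0 -> H2 at depth 0
  add 169.153.224.0/20 -> H2 at depth 20
  ? 164.179.207.111  path d0:H2→d1:-→d2:-→d3:-→d4:-  best=H2
  add 143.187.213.0/24 -> H1 at depth 24
  add 169.153.224.0/19 -> H2 at depth 19
  ? 143.187.213.1  path d0:H2→d1:-→d2:-→d3:-→d4:-→d5:-→d6:-→d7:-→d8:-→d9:-→d10:-→d11:-→d12:-→d13:-→d14:-→d15:-→d16:-→d17:-→d18:-→d19:-→d20:-→d21:-→d22:-→d23:-→d24:H1  best=H1
  add 169.0.0.0/8 -> H1 at depth 8
  add 169.153.229.0/24 -> H3 at depth 24
  add 168.195.161.252/31 -> H2 at depth 31
  ? 70.232.85.116  path d0:H2  best=H2
  add 169.144.0.0/12 -> H1 at depth 12
  ? 169.153.240.81  path d0:H2→d1:-→d2:-→d3:-→d4:-→d5:-→d6:-→d7:-→d8:H1→d9:-→d10:-→d11:-→d12:H1→d13:-→d14:-→d15:-→d16:-→d17:-→d18:-→d19:H2  best=H2
  ? 169.153.224.0  path d0:H2→d1:-→d2:-→d3:-→d4:-→d5:-→d6:-→d7:-→d8:H1→d9:-→d10:-→d11:-→d12:H1→d13:-→d14:-→d15:-→d16:-→d17:-→d18:-→d19:H2→d20:H2→d21:-  best=H2
  add 168.0.0.0/8 -> H2 at depth 8
  ? 169.153.230.38  path d0:H2→d1:-→d2:-→d3:-→d4:-→d5:-→d6:-→d7:-→d8:H1→d9:-→d10:-→d11:-→d12:H1→d13:-→d14:-→d15:-→d16:-→d17:-→d18:-→d19:H2→d20:H2→d21:-→d22:-  best=H2
  ? 168.195.161.252  path d0:H2→d1:-→d2:-→d3:-→d4:-→d5:-→d6:-→d7:-→d8:H2→d9:-→d10:-→d11:-→d12:-→d13:-→d14:-→d15:-→d16:-→d17:-→d18:-→d19:-→d20:-→d21:-→d22:-→d23:-→d24:-→d25:-→d26:-→d27:-→d28:-→d29:-→d30:-→d31:H2  best=H2
  add 168.195.161.0/24 -> H1 at depth 24
  add 169.153.229.0/24 -> H0 at depth 24
  add 160.0.0.0/3 -> H2 at depth 3
  del 169.0.0.0/8 (clear depth 8)
  ? 169.153.224.0  path d0:H2→d1:-→d2:-→d3:H2→d4:-→d5:-→d6:-→d7:-→d8:-→d9:-→d10:-→d11:-→d12:H1→d13:-→d14:-→d15:-→d16:-→d17:-→d18:-→d19:H2→d20:H2→d21:-  best=H2
  del 160.0.0.0/3 (clear depth 3)
  add 168.195.161.240/28 -> H1 at depth 28
  add 168.195.161.240/28 -> H3 at depth 28
  add 143.187.213.104/30 -> H3 at depth 30
  ? 143.187.213.0  path d0:H2→d1:-→d2:-→d3:-→d4:-→d5:-→d6:-→d7:-→d8:-→d9:-→d10:-→d11:-→d12:-→d13:-→d14:-→d15:-→d16:-→d17:-→d18:-→d19:-→d20:-→d21:-→d22:-→d23:-→d24:H1→d25:-  best=H1
  add 168.195.0.0/16 -> H1 at depth 16

== LOOKUPS ==
["H2","H1","H2","H2","H2","H2","H2","H2","H1"]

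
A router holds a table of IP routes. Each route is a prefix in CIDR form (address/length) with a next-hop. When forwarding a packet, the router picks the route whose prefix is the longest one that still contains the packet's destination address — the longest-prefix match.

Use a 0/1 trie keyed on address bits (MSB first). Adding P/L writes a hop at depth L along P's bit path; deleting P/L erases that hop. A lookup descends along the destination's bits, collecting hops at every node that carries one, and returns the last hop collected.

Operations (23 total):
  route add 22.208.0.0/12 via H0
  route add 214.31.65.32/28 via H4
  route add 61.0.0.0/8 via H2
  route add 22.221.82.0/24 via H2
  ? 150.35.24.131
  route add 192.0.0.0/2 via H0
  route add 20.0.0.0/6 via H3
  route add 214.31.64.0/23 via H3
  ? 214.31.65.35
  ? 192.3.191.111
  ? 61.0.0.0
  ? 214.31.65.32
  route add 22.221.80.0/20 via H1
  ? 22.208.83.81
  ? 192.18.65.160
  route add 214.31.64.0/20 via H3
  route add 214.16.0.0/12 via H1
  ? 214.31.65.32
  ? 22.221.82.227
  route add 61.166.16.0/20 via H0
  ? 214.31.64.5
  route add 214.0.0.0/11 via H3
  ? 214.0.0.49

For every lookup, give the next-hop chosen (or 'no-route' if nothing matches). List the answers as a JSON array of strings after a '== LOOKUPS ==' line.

Process each operation:
  + 22.208.0.0/12 (H0) depth=12
  + 214.31.65.32/28 (H4) depth=28
  + 61.0.0.0/8 (H2) depth=8
  + 22.221.82.0/24 (H2) depth=24
  ? 150.35.24.131  path d0:-→d1:-  best=no-route
  + 192.0.0.0/2 (H0) depth=2
  + 20.0.0.0/6 (H3) depth=6
  + 214.31.64.0/23 (H3) depth=23
  ? 214.31.65.35  path d0:-→d1:-→d2:H0→d3:-→d4:-→d5:-→d6:-→d7:-→d8:-→d9:-→d10:-→d11:-→d12:-→d13:-→d14:-→d15:-→d16:-→d17:-→d18:-→d19:-→d20:-→d21:-→d22:-→d23:H3→d24:-→d25:-→d26:-→d27:-→d28:H4  best=H4
  ? 192.3.191.111  path d0:-→d1:-→d2:H0→d3:-  best=H0
  ? 61.0.0.0  path d0:-→d1:-→d2:-→d3:-→d4:-→d5:-→d6:-→d7:-→d8:H2  best=H2
  ? 214.31.65.32  path d0:-→d1:-→d2:H0→d3:-→d4:-→d5:-→d6:-→d7:-→d8:-→d9:-→d10:-→d11:-→d12:-→d13:-→d14:-→d15:-→d16:-→d17:-→d18:-→d19:-→d20:-→d21:-→d22:-→d23:H3→d24:-→d25:-→d26:-→d27:-→d28:H4  best=H4
  + 22.221.80.0/20 (H1) depth=20
  ? 22.208.83.81  path d0:-→d1:-→d2:-→d3:-→d4:-→d5:-→d6:H3→d7:-→d8:-→d9:-→d10:-→d11:-→d12:H0  best=H0
  ? 192.18.65.160  path d0:-→d1:-→d2:H0→d3:-  best=H0
  + 214.31.64.0/20 (H3) depth=20
  + 214.16.0.0/12 (H1) depth=12
  ? 214.31.65.32  path d0:-→d1:-→d2:H0→d3:-→d4:-→d5:-→d6:-→d7:-→d8:-→d9:-→d10:-→d11:-→d12:H1→d13:-→d14:-→d15:-→d16:-→d17:-→d18:-→d19:-→d20:H3→d21:-→d22:-→d23:H3→d24:-→d25:-→d26:-→d27:-→d28:H4  best=H4
  ? 22.221.82.227  path d0:-→d1:-→d2:-→d3:-→d4:-→d5:-→d6:H3→d7:-→d8:-→d9:-→d10:-→d11:-→d12:H0→d13:-→d14:-→d15:-→d16:-→d17:-→d18:-→d19:-→d20:H1→d21:-→d22:-→d23:-→d24:H2  best=H2
  + 61.166.16.0/20 (H0) depth=20
  ? 214.31.64.5  path d0:-→d1:-→d2:H0→d3:-→d4:-→d5:-→d6:-→d7:-→d8:-→d9:-→d10:-→d11:-→d12:H1→d13:-→d14:-→d15:-→d16:-→d17:-→d18:-→d19:-→d20:H3→d21:-→d22:-→d23:H3  best=H3
  + 214.0.0.0/11 (H3) depth=11
  ? 214.0.0.49  path d0:-→d1:-→d2:H0→d3:-→d4:-→d5:-→d6:-→d7:-→d8:-→d9:-→d10:-→d11:H3  best=H3

== LOOKUPS ==
["no-route","H4","H0","H2","H4","H0","H0","H4","H2","H3","H3"]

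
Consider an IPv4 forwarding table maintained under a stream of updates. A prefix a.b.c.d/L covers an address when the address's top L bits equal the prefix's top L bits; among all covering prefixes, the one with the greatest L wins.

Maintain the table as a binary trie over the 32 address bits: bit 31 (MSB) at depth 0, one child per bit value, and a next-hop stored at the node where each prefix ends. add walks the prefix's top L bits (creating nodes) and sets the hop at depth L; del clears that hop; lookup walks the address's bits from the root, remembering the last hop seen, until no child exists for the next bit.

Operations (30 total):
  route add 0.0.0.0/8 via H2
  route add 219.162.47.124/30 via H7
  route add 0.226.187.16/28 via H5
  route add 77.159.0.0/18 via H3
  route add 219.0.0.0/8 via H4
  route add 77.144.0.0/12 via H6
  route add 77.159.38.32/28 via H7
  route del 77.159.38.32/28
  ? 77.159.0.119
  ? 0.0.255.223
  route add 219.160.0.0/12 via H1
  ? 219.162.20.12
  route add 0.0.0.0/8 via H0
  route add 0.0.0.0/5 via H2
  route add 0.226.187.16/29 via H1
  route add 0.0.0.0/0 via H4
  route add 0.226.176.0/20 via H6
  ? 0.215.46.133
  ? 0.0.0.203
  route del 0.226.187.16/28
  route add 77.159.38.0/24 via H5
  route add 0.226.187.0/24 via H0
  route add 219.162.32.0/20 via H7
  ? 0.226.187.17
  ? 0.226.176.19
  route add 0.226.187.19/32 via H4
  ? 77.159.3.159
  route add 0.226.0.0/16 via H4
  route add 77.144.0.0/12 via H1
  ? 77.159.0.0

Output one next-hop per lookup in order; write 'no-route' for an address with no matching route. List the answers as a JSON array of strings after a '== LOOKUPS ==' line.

Trace:
  add 0.0.0.0/8 -> H2 at depth 8
  add 219.162.47.124/30 -> H7 at depth 30
  add 0.226.187.16/28 -> H5 at depth 28
  add 77.159.0.0/18 -> H3 at depth 18
  add 219.0.0.0/8 -> H4 at depth 8
  add 77.144.0.0/12 -> H6 at depth 12
  add 77.159.38.32/28 -> H7 at depth 28
  del 77.159.38.32/28 (clear depth 28)
  ? 77.159.0.119  path d0:-→d1:-→d2:-→d3:-→d4:-→d5:-→d6:-→d7:-→d8:-→d9:-→d10:-→d11:-→d12:H6→d13:-→d14:-→d15:-→d16:-→d17:-→d18:H3  best=H3
  ? 0.0.255.223  path d0:-→d1:-→d2:-→d3:-→d4:-→d5:-→d6:-→d7:-→d8:H2  best=H2
  add 219.160.0.0/12 -> H1 at depth 12
  ? 219.162.20.12  path d0:-→d1:-→d2:-→d3:-→d4:-→d5:-→d6:-→d7:-→d8:H4→d9:-→d10:-→d11:-→d12:H1→d13:-→d14:-→d15:-→d16:-→d17:-→d18:-  best=H1
  add 0.0.0.0/8 -> H0 at depth 8
  add 0.0.0.0/5 -> H2 at depth 5
  add 0.226.187.16/29 -> H1 at depth 29
  add 0.0.0.0/0 -> H4 at depth 0
  add 0.226.176.0/20 -> H6 at depth 20
  ? 0.215.46.133  path d0:H4→d1:-→d2:-→d3:-→d4:-→d5:H2→d6:-→d7:-→d8:H0→d9:-→d10:-  best=H0
  ? 0.0.0.203  path d0:H4→d1:-→d2:-→d3:-→d4:-→d5:H2→d6:-→d7:-→d8:H0  best=H0
  del 0.226.187.16/28 (clear depth 28)
  add 77.159.38.0/24 -> H5 at depth 24
  add 0.226.187.0/24 -> H0 at depth 24
  add 219.162.32.0/20 -> H7 at depth 20
  ? 0.226.187.17  path d0:H4→d1:-→d2:-→d3:-→d4:-→d5:H2→d6:-→d7:-→d8:H0→d9:-→d10:-→d11:-→d12:-→d13:-→d14:-→d15:-→d16:-→d17:-→d18:-→d19:-→d20:H6→d21:-→d22:-→d23:-→d24:H0→d25:-→d26:-→d27:-→d28:-→d29:H1  best=H1
  ? 0.226.176.19  path d0:H4→d1:-→d2:-→d3:-→d4:-→d5:H2→d6:-→d7:-→d8:H0→d9:-→d10:-→d11:-→d12:-→d13:-→d14:-→d15:-→d16:-→d17:-→d18:-→d19:-→d20:H6  best=H6
  add 0.226.187.19/32 -> H4 at depth 32
  ? 77.159.3.159  path d0:H4→d1:-→d2:-→d3:-→d4:-→d5:-→d6:-→d7:-→d8:-→d9:-→d10:-→d11:-→d12:H6→d13:-→d14:-→d15:-→d16:-→d17:-→d18:H3  best=H3
  add 0.226.0.0/16 -> H4 at depth 16
  add 77.144.0.0/12 -> H1 at depth 12
  ? 77.159.0.0  path d0:H4→d1:-→d2:-→d3:-→d4:-→d5:-→d6:-→d7:-→d8:-→d9:-→d10:-→d11:-→d12:H1→d13:-→d14:-→d15:-→d16:-→d17:-→d18:H3  best=H3

== LOOKUPS ==
["H3","H2","H1","H0","H0","H1","H6","H3","H3"]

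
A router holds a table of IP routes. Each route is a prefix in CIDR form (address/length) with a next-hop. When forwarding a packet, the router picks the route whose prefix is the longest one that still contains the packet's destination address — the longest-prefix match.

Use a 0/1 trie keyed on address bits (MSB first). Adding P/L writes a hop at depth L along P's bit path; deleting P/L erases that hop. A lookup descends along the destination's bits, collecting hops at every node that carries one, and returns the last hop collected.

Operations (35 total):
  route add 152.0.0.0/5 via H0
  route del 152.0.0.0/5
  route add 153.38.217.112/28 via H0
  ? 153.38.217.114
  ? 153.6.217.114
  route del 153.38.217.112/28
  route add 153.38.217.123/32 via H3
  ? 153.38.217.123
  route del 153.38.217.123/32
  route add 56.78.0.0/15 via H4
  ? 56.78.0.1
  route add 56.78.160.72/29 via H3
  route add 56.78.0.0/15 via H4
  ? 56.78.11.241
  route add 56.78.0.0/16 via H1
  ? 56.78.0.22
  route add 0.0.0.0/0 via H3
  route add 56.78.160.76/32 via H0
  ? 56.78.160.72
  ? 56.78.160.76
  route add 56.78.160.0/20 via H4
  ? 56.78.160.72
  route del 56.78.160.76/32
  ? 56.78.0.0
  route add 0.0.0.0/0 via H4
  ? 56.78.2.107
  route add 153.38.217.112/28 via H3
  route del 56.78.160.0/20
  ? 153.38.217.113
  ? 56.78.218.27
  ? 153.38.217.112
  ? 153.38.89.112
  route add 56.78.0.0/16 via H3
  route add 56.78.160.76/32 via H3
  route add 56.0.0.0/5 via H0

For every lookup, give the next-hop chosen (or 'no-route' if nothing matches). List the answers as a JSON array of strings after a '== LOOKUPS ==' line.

Process each operation:
  + 152.0.0.0/5 (H0) depth=5
  del 152.0.0.0/5 (clear depth 5)
  + 153.38.217.112/28 (H0) depth=28
  Q 153.38.217.114: descend 1001100100100110110110010111 ; hops seen [H0] ; pick H0
  Q 153.6.217.114: descend 1001100100 ; hops seen [∅] ; pick no-route
  del 153.38.217.112/28 (clear depth 28)
  + 153.38.217.123/32 (H3) depth=32
  Q 153.38.217.123: descend 10011001001001101101100101111011 ; hops seen [H3] ; pick H3
  del 153.38.217.123/32 (clear depth 32)
  + 56.78.0.0/15 (H4) depth=15
  Q 56.78.0.1: descend 001110000100111 ; hops seen [H4] ; pick H4
  + 56.78.160.72/29 (H3) depth=29
  + 56.78.0.0/15 (H4) depth=15
  Q 56.78.11.241: descend 0011100001001110 ; hops seen [H4] ; pick H4
  + 56.78.0.0/16 (H1) depth=16
  Q 56.78.0.22: descend 0011100001001110 ; hops seen [H4,H1] ; pick H1
  + 0.0.0.0/0 (H3) depth=0
  + 56.78.160.76/32 (H0) depth=32
  Q 56.78.160.72: descend 00111000010011101010000001001 ; hops seen [H3,H4,H1,H3] ; pick H3
  Q 56.78.160.76: descend 00111000010011101010000001001100 ; hops seen [H3,H4,H1,H3,H0] ; pick H0
  + 56.78.160.0/20 (H4) depth=20
  Q 56.78.160.72: descend 00111000010011101010000001001 ; hops seen [H3,H4,H1,H4,H3] ; pick H3
  del 56.78.160.76/32 (clear depth 32)
  Q 56.78.0.0: descend 0011100001001110 ; hops seen [H3,H4,H1] ; pick H1
  + 0.0.0.0/0 (H4) depth=0
  Q 56.78.2.107: descend 0011100001001110 ; hops seen [H4,H4,H1] ; pick H1
  + 153.38.217.112/28 (H3) depth=28
  del 56.78.160.0/20 (clear depth 20)
  Q 153.38.217.113: descend 1001100100100110110110010111 ; hops seen [H4,H3] ; pick H3
  Q 56.78.218.27: descend 00111000010011101 ; hops seen [H4,H4,H1] ; pick H1
  Q 153.38.217.112: descend 1001100100100110110110010111 ; hops seen [H4,H3] ; pick H3
  Q 153.38.89.112: descend 1001100100100110 ; hops seen [H4] ; pick H4
  + 56.78.0.0/16 (H3) depth=16
  + 56.78.160.76/32 (H3) depth=32
  + 56.0.0.0/5 (H0) depth=5

== LOOKUPS ==
["H0","no-route","H3","H4","H4","H1","H3","H0","H3","H1","H1","H3","H1","H3","H4"]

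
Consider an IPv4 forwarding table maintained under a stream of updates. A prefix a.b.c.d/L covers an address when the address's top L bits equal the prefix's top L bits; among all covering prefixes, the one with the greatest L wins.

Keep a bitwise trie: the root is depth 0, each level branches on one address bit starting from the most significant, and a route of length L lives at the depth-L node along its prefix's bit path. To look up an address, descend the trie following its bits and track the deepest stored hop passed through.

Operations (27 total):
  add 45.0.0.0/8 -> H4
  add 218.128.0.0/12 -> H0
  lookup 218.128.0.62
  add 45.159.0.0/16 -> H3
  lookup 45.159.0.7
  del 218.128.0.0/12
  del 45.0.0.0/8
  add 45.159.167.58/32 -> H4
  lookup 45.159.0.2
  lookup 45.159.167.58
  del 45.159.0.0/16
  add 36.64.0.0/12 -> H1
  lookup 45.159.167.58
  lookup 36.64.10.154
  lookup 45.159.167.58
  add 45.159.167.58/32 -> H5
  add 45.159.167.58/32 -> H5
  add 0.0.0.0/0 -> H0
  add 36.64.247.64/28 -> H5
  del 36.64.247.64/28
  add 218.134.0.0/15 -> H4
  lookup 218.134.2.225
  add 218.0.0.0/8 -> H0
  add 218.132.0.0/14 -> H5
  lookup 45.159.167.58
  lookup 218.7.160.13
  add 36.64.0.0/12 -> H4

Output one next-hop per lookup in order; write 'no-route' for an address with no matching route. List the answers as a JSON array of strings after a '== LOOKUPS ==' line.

Trace:
  + 45.0.0.0/8 (H4) depth=8
  + 218.128.0.0/12 (H0) depth=12
  lookup 218.128.0.62: bits 110110101000 walk d0:-→d1:-→d2:-→d3:-→d4:-→d5:-→d6:-→d7:-→d8:-→d9:-→d10:-→d11:-→d12:H0 -> H0
  + 45.159.0.0/16 (H3) depth=16
  lookup 45.159.0.7: bits 0010110110011111 walk d0:-→d1:-→d2:-→d3:-→d4:-→d5:-→d6:-→d7:-→d8:H4→d9:-→d10:-→d11:-→d12:-→d13:-→d14:-→d15:-→d16:H3 -> H3
  - 218.128.0.0/12 clear@12
  - 45.0.0.0/8 clear@8
  + 45.159.167.58/32 (H4) depth=32
  lookup 45.159.0.2: bits 0010110110011111 walk d0:-→d1:-→d2:-→d3:-→d4:-→d5:-→d6:-→d7:-→d8:-→d9:-→d10:-→d11:-→d12:-→d13:-→d14:-→d15:-→d16:H3 -> H3
  lookup 45.159.167.58: bits 00101101100111111010011100111010 walk d0:-→d1:-→d2:-→d3:-→d4:-→d5:-→d6:-→d7:-→d8:-→d9:-→d10:-→d11:-→d12:-→d13:-→d14:-→d15:-→d16:H3→d17:-→d18:-→d19:-→d20:-→d21:-→d22:-→d23:-→d24:-→d25:-→d26:-→d27:-→d28:-→d29:-→d30:-→d31:-→d32:H4 -> H4
  - 45.159.0.0/16 clear@16
  + 36.64.0.0/12 (H1) depth=12
  lookup 45.159.167.58: bits 00101101100111111010011100111010 walk d0:-→d1:-→d2:-→d3:-→d4:-→d5:-→d6:-→d7:-→d8:-→d9:-→d10:-→d11:-→d12:-→d13:-→d14:-→d15:-→d16:-→d17:-→d18:-→d19:-→d20:-→d21:-→d22:-→d23:-→d24:-→d25:-→d26:-→d27:-→d28:-→d29:-→d30:-→d31:-→d32:H4 -> H4
  lookup 36.64.10.154: bits 001001000100 walk d0:-→d1:-→d2:-→d3:-→d4:-→d5:-→d6:-→d7:-→d8:-→d9:-→d10:-→d11:-→d12:H1 -> H1
  lookup 45.159.167.58: bits 00101101100111111010011100111010 walk d0:-→d1:-→d2:-→d3:-→d4:-→d5:-→d6:-→d7:-→d8:-→d9:-→d10:-→d11:-→d12:-→d13:-→d14:-→d15:-→d16:-→d17:-→d18:-→d19:-→d20:-→d21:-→d22:-→d23:-→d24:-→d25:-→d26:-→d27:-→d28:-→d29:-→d30:-→d31:-→d32:H4 -> H4
  + 45.159.167.58/32 (H5) depth=32
  + 45.159.167.58/32 (H5) depth=32
  + 0.0.0.0/0 (H0) depth=0
  + 36.64.247.64/28 (H5) depth=28
  - 36.64.247.64/28 clear@28
  + 218.134.0.0/15 (H4) depth=15
  lookup 218.134.2.225: bits 110110101000011 walk d0:H0→d1:-→d2:-→d3:-→d4:-→d5:-→d6:-→d7:-→d8:-→d9:-→d10:-→d11:-→d12:-→d13:-→d14:-→d15:H4 -> H4
  + 218.0.0.0/8 (H0) depth=8
  + 218.132.0.0/14 (H5) depth=14
  lookup 45.159.167.58: bits 00101101100111111010011100111010 walk d0:H0→d1:-→d2:-→d3:-→d4:-→d5:-→d6:-→d7:-→d8:-→d9:-→d10:-→d11:-→d12:-→d13:-→d14:-→d15:-→d16:-→d17:-→d18:-→d19:-→d20:-→d21:-→d22:-→d23:-→d24:-→d25:-→d26:-→d27:-→d28:-→d29:-→d30:-→d31:-→d32:H5 -> H5
  lookup 218.7.160.13: bits 11011010 walk d0:H0→d1:-→d2:-→d3:-→d4:-→d5:-→d6:-→d7:-→d8:H0 -> H0
  + 36.64.0.0/12 (H4) depth=12

== LOOKUPS ==
["H0","H3","H3","H4","H4","H1","H4","H4","H5","H0"]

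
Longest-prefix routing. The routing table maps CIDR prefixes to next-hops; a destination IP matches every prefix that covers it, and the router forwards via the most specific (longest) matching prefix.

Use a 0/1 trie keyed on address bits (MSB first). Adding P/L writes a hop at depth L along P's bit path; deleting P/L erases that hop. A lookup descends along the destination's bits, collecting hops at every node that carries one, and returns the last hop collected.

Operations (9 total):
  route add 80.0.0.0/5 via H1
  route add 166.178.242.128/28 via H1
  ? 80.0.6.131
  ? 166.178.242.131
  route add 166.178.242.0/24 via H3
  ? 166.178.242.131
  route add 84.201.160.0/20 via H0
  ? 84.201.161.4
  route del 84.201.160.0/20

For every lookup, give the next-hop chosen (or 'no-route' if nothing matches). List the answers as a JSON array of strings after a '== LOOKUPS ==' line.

Trace:
  + 80.0.0.0/5 (H1) depth=5
  + 166.178.242.128/28 (H1) depth=28
  lookup 80.0.6.131: bits 01010 walk d0:-→d1:-→d2:-→d3:-→d4:-→d5:H1 -> H1
  lookup 166.178.242.131: bits 1010011010110010111100101000 walk d0:-→d1:-→d2:-→d3:-→d4:-→d5:-→d6:-→d7:-→d8:-→d9:-→d10:-→d11:-→d12:-→d13:-→d14:-→d15:-→d16:-→d17:-→d18:-→d19:-→d20:-→d21:-→d22:-→d23:-→d24:-→d25:-→d26:-→d27:-→d28:H1 -> H1
  + 166.178.242.0/24 (H3) depth=24
  lookup 166.178.242.131: bits 1010011010110010111100101000 walk d0:-→d1:-→d2:-→d3:-→d4:-→d5:-→d6:-→d7:-→d8:-→d9:-→d10:-→d11:-→d12:-→d13:-→d14:-→d15:-→d16:-→d17:-→d18:-→d19:-→d20:-→d21:-→d22:-→d23:-→d24:H3→d25:-→d26:-→d27:-→d28:H1 -> H1
  + 84.201.160.0/20 (H0) depth=20
  lookup 84.201.161.4: bits 01010100110010011010 walk d0:-→d1:-→d2:-→d3:-→d4:-→d5:H1→d6:-→d7:-→d8:-→d9:-→d10:-→d11:-→d12:-→d13:-→d14:-→d15:-→d16:-→d17:-→d18:-→d19:-→d20:H0 -> H0
  del 84.201.160.0/20 (clear depth 20)

== LOOKUPS ==
["H1","H1","H1","H0"]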